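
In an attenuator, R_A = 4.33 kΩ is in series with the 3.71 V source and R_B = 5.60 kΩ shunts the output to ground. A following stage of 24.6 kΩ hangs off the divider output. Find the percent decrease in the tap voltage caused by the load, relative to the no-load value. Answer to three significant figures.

9.03 %

The divider's output (Thévenin) resistance is R_A‖R_B = 2.442 kΩ.
Fractional drop under load = R_th/(R_th + R_L) = 2.442 / (2.442 + 24.6) = 0.09030.
So the output falls by 9.03 %.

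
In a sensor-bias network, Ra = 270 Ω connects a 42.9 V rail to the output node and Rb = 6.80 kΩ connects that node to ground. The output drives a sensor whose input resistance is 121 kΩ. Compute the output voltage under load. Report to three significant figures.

V_out ≈ 41.2 V

The load sits in parallel with Rb: Rb‖R_L = (6800 × 121000) / (6800 + 121000) = 6438 Ω.
V_out = 42.9 × 6438 / (270 + 6438) = 42.9 × 6438/6708 = 41.2 V.
(Unloaded it would have been 41.3 V.)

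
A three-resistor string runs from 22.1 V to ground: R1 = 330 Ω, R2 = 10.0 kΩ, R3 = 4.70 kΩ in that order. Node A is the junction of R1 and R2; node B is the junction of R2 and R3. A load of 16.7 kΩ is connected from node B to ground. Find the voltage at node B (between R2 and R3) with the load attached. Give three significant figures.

V ≈ 5.79 V

At node B, R3 is in parallel with the load: R3‖R_L = 3668 Ω.
Below node A the resistance is R2 + (R3‖R_L) = 13670 Ω, so V_A = 22.1 × 13670/14000 = 21.58 V.
Then V_B = V_A × (R3‖R_L)/(R2 + R3‖R_L) = 21.58 × 3668/13670 = 5.79 V.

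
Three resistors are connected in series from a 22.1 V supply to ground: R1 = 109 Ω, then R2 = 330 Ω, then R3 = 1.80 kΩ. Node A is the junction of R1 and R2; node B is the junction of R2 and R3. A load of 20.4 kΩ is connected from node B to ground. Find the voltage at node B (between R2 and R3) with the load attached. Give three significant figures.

At node B, R3 is in parallel with the load: R3‖R_L = 1654 Ω.
Below node A the resistance is R2 + (R3‖R_L) = 1984 Ω, so V_A = 22.1 × 1984/2093 = 20.95 V.
Then V_B = V_A × (R3‖R_L)/(R2 + R3‖R_L) = 20.95 × 1654/1984 = 17.5 V.

V ≈ 17.5 V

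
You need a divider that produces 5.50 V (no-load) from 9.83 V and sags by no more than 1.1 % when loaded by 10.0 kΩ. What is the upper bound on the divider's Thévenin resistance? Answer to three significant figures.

Loading drop = R_th/(R_th + R_L) ≤ 0.0110, so R_th ≤ R_L · ε/(1−ε) = 10.0 kΩ × 0.0110/0.9890 = 111 Ω.
(Any R1, R2 with R2/(R1+R2) = 0.560 and R1‖R2 ≤ 111 Ω will meet the spec.)

R_th ≤ 111 Ω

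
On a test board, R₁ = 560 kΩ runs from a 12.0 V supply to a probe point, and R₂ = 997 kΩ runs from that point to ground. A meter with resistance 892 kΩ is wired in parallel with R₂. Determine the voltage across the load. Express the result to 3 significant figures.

V_out ≈ 5.48 V

The load sits in parallel with R₂: R₂‖R_L = (997 × 892) / (997 + 892) = 470.8 kΩ.
V_out = 12.0 × 470.8 / (560 + 470.8) = 12.0 × 470.8/1031 = 5.48 V.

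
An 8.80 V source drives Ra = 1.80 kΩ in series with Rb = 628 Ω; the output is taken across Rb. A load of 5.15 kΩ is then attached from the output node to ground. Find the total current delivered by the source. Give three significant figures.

Rb‖R_L = 559.7 Ω, so the source sees Ra + Rb‖R_L = 2360 Ω.
I = 8.80 V / 2360 Ω = 3.73 mA.

I ≈ 3.73 mA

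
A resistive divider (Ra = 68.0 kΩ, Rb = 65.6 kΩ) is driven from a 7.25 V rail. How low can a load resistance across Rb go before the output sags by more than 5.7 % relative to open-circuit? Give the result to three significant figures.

R_L(min) ≈ 552 kΩ

Output resistance R_th = Ra‖Rb = (68.0 × 65.6)/133.6 = 33.39 kΩ.
The fractional drop is R_th/(R_th + R_L); requiring this ≤ 0.0570 gives R_L ≥ R_th(1/0.0570 − 1) = 33.39 × 16.54 = 552 kΩ.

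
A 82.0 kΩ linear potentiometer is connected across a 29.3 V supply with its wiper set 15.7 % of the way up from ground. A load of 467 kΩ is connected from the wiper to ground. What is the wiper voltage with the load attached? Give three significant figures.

The wiper splits the pot into (1−α)R = 69.13 kΩ above and αR = 12.87 kΩ below.
Lower section ‖ load = 12.53 kΩ.
V_wiper = 29.3 × 12.53/(69.13 + 12.53) = 4.50 V.

V ≈ 4.50 V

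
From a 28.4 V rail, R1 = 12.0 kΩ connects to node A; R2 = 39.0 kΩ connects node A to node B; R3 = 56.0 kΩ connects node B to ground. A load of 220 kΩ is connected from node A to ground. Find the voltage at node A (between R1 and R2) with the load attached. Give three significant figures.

Below node A the series string R2+R3 = 95.00 kΩ sits in parallel with the 220 kΩ load: 66.35 kΩ.
V_A = 28.4 × 66.35/(12.0 + 66.35) = 24.1 V.

V ≈ 24.1 V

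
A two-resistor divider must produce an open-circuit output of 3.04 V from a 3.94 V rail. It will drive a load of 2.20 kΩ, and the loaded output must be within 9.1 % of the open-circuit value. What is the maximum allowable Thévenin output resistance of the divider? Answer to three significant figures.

R_th ≤ 220 Ω

Loading drop = R_th/(R_th + R_L) ≤ 0.0910, so R_th ≤ R_L · ε/(1−ε) = 2.20 kΩ × 0.0910/0.9090 = 220 Ω.
(Any R1, R2 with R2/(R1+R2) = 0.772 and R1‖R2 ≤ 220 Ω will meet the spec.)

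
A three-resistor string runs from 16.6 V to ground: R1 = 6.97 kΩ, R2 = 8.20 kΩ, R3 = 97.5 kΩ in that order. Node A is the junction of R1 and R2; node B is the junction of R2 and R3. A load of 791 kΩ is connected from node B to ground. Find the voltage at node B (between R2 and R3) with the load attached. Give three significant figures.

At node B, R3 is in parallel with the load: R3‖R_L = 86.80 kΩ.
Below node A the resistance is R2 + (R3‖R_L) = 95.00 kΩ, so V_A = 16.6 × 95.00/102.0 = 15.47 V.
Then V_B = V_A × (R3‖R_L)/(R2 + R3‖R_L) = 15.47 × 86.80/95.00 = 14.1 V.

V ≈ 14.1 V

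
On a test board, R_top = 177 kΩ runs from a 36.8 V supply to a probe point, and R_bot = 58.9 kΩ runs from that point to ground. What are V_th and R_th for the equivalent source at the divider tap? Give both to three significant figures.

V_th = 9.19 V, R_th = 44.2 kΩ

V_th is the open-circuit tap voltage: 36.8 × 58.9/(177 + 58.9) = 9.19 V.
With the supply zeroed, R_top and R_bot appear in parallel from the tap: R_th = R_top‖R_bot = (177 × 58.9)/235.9 = 44.2 kΩ.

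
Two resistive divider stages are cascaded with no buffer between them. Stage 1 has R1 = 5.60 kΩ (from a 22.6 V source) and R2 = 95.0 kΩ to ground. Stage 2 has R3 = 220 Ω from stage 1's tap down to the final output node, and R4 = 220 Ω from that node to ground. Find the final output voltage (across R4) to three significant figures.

Stage 2 presents R3+R4 = 440.0 Ω as a load on stage 1's tap.
Stage 1's lower leg becomes R2‖(R3+R4) = 438.0 Ω, so V_mid = 22.6 × 438.0/6038 = 1.639 V.
Stage 2 is itself unloaded: V_out = V_mid × R4/(R3+R4) = 1.639 × 220/440.0 = 0.820 V.

V_out ≈ 0.820 V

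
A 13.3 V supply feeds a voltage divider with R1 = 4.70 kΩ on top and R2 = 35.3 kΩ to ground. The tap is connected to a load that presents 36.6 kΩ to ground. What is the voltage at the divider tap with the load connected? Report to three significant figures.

The load sits in parallel with R2: R2‖R_L = (35.3 × 36.6) / (35.3 + 36.6) = 17.97 kΩ.
V_out = 13.3 × 17.97 / (4.70 + 17.97) = 13.3 × 17.97/22.67 = 10.5 V.

V_out ≈ 10.5 V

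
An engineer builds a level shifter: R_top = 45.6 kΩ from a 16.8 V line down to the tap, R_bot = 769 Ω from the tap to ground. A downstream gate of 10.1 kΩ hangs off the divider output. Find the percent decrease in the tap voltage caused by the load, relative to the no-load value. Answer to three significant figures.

The divider's output (Thévenin) resistance is R_top‖R_bot = 756.2 Ω.
Fractional drop under load = R_th/(R_th + R_L) = 756.2 / (756.2 + 10100) = 0.06966.
So the output falls by 6.97 %.

6.97 %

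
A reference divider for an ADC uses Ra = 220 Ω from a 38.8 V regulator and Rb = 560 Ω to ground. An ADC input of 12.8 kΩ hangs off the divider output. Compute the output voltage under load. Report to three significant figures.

V_out ≈ 27.5 V

The load sits in parallel with Rb: Rb‖R_L = (560 × 12800) / (560 + 12800) = 536.5 Ω.
V_out = 38.8 × 536.5 / (220 + 536.5) = 38.8 × 536.5/756.5 = 27.5 V.
(Unloaded it would have been 27.9 V.)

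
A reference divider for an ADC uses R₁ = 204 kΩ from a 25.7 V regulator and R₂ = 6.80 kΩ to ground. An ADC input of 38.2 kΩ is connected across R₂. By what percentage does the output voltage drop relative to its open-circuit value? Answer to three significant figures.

14.7 %

Unloaded V = 25.7 × 6.80/210.8 = 0.82903 V.
Loaded: R₂‖R_L = 5.772 kΩ, giving V = 25.7 × 5.772/209.8 = 0.70720 V.
Drop = (0.82903 − 0.70720) / 0.82903 = 14.7 %.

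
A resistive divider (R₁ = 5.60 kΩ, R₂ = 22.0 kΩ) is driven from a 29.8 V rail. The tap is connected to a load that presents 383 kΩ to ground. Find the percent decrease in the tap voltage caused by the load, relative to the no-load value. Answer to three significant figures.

The divider's output (Thévenin) resistance is R₁‖R₂ = 4.464 kΩ.
Fractional drop under load = R_th/(R_th + R_L) = 4.464 / (4.464 + 383) = 0.01152.
So the output falls by 1.15 %.

1.15 %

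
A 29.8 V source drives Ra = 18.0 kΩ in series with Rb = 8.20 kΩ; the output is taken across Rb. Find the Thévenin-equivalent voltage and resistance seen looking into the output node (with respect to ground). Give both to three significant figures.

V_th is the open-circuit tap voltage: 29.8 × 8.20/(18.0 + 8.20) = 9.33 V.
With the supply zeroed, Ra and Rb appear in parallel from the tap: R_th = Ra‖Rb = (18.0 × 8.20)/26.20 = 5.63 kΩ.

V_th = 9.33 V, R_th = 5.63 kΩ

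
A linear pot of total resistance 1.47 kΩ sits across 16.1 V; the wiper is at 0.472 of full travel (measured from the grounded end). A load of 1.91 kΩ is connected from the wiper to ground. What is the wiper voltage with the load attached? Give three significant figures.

V ≈ 6.38 V

The wiper splits the pot into (1−α)R = 776.2 Ω above and αR = 693.8 Ω below.
Lower section ‖ load = 509.0 Ω.
V_wiper = 16.1 × 509.0/(776.2 + 509.0) = 6.38 V.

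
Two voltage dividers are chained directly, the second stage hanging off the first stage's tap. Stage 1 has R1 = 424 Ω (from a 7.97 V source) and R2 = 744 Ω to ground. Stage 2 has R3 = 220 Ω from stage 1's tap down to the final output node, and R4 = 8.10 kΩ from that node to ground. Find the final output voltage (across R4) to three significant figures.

Stage 2 presents R3+R4 = 8320 Ω as a load on stage 1's tap.
Stage 1's lower leg becomes R2‖(R3+R4) = 682.9 Ω, so V_mid = 7.97 × 682.9/1107 = 4.917 V.
Stage 2 is itself unloaded: V_out = V_mid × R4/(R3+R4) = 4.917 × 8100/8320 = 4.79 V.

V_out ≈ 4.79 V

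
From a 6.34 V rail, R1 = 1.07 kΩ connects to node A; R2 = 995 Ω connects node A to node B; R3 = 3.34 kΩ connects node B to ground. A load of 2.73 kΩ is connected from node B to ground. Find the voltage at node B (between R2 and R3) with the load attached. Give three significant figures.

V ≈ 2.67 V

At node B, R3 is in parallel with the load: R3‖R_L = 1502 Ω.
Below node A the resistance is R2 + (R3‖R_L) = 2497 Ω, so V_A = 6.34 × 2497/3567 = 4.438 V.
Then V_B = V_A × (R3‖R_L)/(R2 + R3‖R_L) = 4.438 × 1502/2497 = 2.67 V.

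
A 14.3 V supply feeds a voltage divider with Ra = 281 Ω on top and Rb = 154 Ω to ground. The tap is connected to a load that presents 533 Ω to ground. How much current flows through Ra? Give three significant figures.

I ≈ 35.7 mA

Rb‖R_L = 119.5 Ω, so the source sees Ra + Rb‖R_L = 400.5 Ω.
I = 14.3 V / 400.5 Ω = 35.7 mA.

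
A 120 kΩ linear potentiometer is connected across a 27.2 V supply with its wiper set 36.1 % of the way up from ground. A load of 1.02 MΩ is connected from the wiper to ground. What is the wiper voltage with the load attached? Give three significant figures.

V ≈ 9.56 V

The wiper splits the pot into (1−α)R = 76.68 kΩ above and αR = 43.32 kΩ below.
Lower section ‖ load = 41.56 kΩ.
V_wiper = 27.2 × 41.56/(76.68 + 41.56) = 9.56 V.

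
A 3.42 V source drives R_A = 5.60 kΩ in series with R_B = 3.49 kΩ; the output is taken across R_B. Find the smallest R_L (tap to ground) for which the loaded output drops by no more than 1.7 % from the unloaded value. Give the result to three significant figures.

Output resistance R_th = R_A‖R_B = (5.60 × 3.49)/9.090 = 2.150 kΩ.
The fractional drop is R_th/(R_th + R_L); requiring this ≤ 0.0170 gives R_L ≥ R_th(1/0.0170 − 1) = 2.150 × 57.82 = 124 kΩ.

R_L(min) ≈ 124 kΩ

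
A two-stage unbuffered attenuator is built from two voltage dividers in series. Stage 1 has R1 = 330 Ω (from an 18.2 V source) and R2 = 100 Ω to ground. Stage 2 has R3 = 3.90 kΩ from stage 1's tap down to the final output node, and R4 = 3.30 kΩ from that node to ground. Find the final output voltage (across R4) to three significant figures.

Stage 2 presents R3+R4 = 7200 Ω as a load on stage 1's tap.
Stage 1's lower leg becomes R2‖(R3+R4) = 98.63 Ω, so V_mid = 18.2 × 98.63/428.6 = 4.188 V.
Stage 2 is itself unloaded: V_out = V_mid × R4/(R3+R4) = 4.188 × 3300/7200 = 1.92 V.

V_out ≈ 1.92 V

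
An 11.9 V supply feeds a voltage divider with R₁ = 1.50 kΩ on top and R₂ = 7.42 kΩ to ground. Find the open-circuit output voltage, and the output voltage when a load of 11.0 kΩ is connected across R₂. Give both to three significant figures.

Open-circuit: V = 11.9 × 7.42/(1.50 + 7.42) = 9.90 V.
With the load, R₂ becomes R₂‖R_L = 4.431 kΩ, so V = 11.9 × 4.431/5.931 = 8.89 V.

Unloaded: 9.90 V; loaded: 8.89 V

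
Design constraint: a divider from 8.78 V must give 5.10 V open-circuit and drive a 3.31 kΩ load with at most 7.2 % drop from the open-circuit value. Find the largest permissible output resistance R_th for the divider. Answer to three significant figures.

Loading drop = R_th/(R_th + R_L) ≤ 0.0720, so R_th ≤ R_L · ε/(1−ε) = 3.31 kΩ × 0.0720/0.9280 = 257 Ω.

R_th ≤ 257 Ω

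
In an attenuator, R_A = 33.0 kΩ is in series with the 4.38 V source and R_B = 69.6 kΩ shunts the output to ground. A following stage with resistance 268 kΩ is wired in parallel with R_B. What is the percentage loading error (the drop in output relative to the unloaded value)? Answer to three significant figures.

7.71 %

The divider's output (Thévenin) resistance is R_A‖R_B = 22.39 kΩ.
Fractional drop under load = R_th/(R_th + R_L) = 22.39 / (22.39 + 268) = 0.07709.
So the output falls by 7.71 %.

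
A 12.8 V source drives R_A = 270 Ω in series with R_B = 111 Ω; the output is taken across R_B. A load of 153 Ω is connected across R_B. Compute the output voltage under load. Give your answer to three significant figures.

V_out ≈ 2.46 V

The load sits in parallel with R_B: R_B‖R_L = (111 × 153) / (111 + 153) = 64.33 Ω.
V_out = 12.8 × 64.33 / (270 + 64.33) = 12.8 × 64.33/334.3 = 2.46 V.
(Unloaded it would have been 3.73 V.)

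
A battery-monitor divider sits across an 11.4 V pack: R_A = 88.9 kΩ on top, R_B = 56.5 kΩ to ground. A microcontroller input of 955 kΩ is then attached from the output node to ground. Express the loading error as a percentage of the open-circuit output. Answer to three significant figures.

3.49 %

The divider's output (Thévenin) resistance is R_A‖R_B = 34.55 kΩ.
Fractional drop under load = R_th/(R_th + R_L) = 34.55 / (34.55 + 955) = 0.03491.
So the output falls by 3.49 %.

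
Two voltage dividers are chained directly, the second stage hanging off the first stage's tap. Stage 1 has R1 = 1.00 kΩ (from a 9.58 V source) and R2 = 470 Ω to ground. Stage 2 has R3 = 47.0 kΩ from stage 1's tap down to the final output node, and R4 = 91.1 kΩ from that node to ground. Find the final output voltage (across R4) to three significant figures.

V_out ≈ 2.02 V

Stage 2 presents R3+R4 = 138100 Ω as a load on stage 1's tap.
Stage 1's lower leg becomes R2‖(R3+R4) = 468.4 Ω, so V_mid = 9.58 × 468.4/1468 = 3.056 V.
Stage 2 is itself unloaded: V_out = V_mid × R4/(R3+R4) = 3.056 × 91100/138100 = 2.02 V.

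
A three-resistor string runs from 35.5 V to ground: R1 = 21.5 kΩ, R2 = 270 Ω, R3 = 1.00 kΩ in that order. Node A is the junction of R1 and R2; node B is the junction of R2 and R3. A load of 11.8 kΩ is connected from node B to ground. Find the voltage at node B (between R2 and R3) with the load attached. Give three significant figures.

At node B, R3 is in parallel with the load: R3‖R_L = 921.9 Ω.
Below node A the resistance is R2 + (R3‖R_L) = 1192 Ω, so V_A = 35.5 × 1192/22690 = 1.865 V.
Then V_B = V_A × (R3‖R_L)/(R2 + R3‖R_L) = 1.865 × 921.9/1192 = 1.44 V.

V ≈ 1.44 V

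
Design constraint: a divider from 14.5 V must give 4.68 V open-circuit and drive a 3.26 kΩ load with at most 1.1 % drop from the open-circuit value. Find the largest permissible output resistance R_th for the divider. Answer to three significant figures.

R_th ≤ 36.3 Ω

Loading drop = R_th/(R_th + R_L) ≤ 0.0110, so R_th ≤ R_L · ε/(1−ε) = 3.26 kΩ × 0.0110/0.9890 = 36.3 Ω.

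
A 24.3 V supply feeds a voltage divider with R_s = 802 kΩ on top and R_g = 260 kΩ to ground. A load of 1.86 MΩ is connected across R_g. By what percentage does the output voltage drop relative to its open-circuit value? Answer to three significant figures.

9.55 %

Unloaded V = 24.3 × 260/1062 = 5.9492 V.
Loaded: R_g‖R_L = 228.1 kΩ, giving V = 24.3 × 228.1/1030 = 5.3811 V.
Drop = (5.9492 − 5.3811) / 5.9492 = 9.55 %.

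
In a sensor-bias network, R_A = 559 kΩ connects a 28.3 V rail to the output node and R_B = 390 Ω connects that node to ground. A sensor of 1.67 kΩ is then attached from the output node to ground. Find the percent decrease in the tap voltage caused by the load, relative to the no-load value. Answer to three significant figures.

Unloaded V = 28.3 × 390/559400 = 0.01973 V.
Loaded: R_B‖R_L = 316.2 Ω, giving V = 28.3 × 316.2/559300 = 0.01600 V.
Drop = (0.01973 − 0.01600) / 0.01973 = 18.9 %.

18.9 %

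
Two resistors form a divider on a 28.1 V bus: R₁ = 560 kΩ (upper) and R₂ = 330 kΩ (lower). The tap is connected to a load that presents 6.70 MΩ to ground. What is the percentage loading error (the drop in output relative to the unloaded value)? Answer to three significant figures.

3.01 %

The divider's output (Thévenin) resistance is R₁‖R₂ = 207.6 kΩ.
Fractional drop under load = R_th/(R_th + R_L) = 207.6 / (207.6 + 6700) = 0.03006.
So the output falls by 3.01 %.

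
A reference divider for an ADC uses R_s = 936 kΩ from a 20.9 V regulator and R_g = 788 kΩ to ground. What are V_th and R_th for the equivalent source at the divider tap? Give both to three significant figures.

V_th = 9.55 V, R_th = 428 kΩ

V_th is the open-circuit tap voltage: 20.9 × 788/(936 + 788) = 9.55 V.
With the supply zeroed, R_s and R_g appear in parallel from the tap: R_th = R_s‖R_g = (936 × 788)/1724 = 428 kΩ.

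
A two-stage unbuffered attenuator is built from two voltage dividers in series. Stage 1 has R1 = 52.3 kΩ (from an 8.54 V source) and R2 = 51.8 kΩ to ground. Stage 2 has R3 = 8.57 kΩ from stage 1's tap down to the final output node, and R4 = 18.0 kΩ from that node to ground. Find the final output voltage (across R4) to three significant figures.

V_out ≈ 1.45 V

Stage 2 presents R3+R4 = 26.57 kΩ as a load on stage 1's tap.
Stage 1's lower leg becomes R2‖(R3+R4) = 17.56 kΩ, so V_mid = 8.54 × 17.56/69.86 = 2.147 V.
Stage 2 is itself unloaded: V_out = V_mid × R4/(R3+R4) = 2.147 × 18.0/26.57 = 1.45 V.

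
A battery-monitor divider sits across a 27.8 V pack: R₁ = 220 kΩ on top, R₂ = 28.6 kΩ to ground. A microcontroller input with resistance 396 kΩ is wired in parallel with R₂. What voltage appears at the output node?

V_out ≈ 3.01 V

The load sits in parallel with R₂: R₂‖R_L = (28.6 × 396) / (28.6 + 396) = 26.67 kΩ.
V_out = 27.8 × 26.67 / (220 + 26.67) = 27.8 × 26.67/246.7 = 3.01 V.
(Unloaded it would have been 3.20 V.)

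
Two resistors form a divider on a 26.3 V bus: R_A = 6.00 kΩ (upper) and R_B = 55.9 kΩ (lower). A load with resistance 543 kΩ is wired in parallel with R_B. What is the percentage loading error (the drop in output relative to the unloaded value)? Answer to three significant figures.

0.988 %

The divider's output (Thévenin) resistance is R_A‖R_B = 5.418 kΩ.
Fractional drop under load = R_th/(R_th + R_L) = 5.418 / (5.418 + 543) = 0.009880.
So the output falls by 0.988 %.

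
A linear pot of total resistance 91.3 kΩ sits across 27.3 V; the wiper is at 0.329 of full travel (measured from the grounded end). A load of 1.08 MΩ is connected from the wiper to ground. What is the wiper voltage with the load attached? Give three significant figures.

V ≈ 8.82 V

The wiper splits the pot into (1−α)R = 61.26 kΩ above and αR = 30.04 kΩ below.
Lower section ‖ load = 29.22 kΩ.
V_wiper = 27.3 × 29.22/(61.26 + 29.22) = 8.82 V.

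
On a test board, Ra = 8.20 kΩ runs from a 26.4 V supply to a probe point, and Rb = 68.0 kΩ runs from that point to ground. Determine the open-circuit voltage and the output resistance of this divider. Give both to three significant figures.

V_th = 23.6 V, R_th = 7.32 kΩ

V_th is the open-circuit tap voltage: 26.4 × 68.0/(8.20 + 68.0) = 23.6 V.
With the supply zeroed, Ra and Rb appear in parallel from the tap: R_th = Ra‖Rb = (8.20 × 68.0)/76.20 = 7.32 kΩ.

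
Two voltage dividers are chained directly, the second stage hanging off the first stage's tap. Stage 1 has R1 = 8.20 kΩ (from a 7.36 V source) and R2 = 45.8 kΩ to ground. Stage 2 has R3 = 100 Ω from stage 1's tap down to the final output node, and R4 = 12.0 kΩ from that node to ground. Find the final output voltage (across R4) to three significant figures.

V_out ≈ 3.93 V

Stage 2 presents R3+R4 = 12100 Ω as a load on stage 1's tap.
Stage 1's lower leg becomes R2‖(R3+R4) = 9571 Ω, so V_mid = 7.36 × 9571/17770 = 3.964 V.
Stage 2 is itself unloaded: V_out = V_mid × R4/(R3+R4) = 3.964 × 12000/12100 = 3.93 V.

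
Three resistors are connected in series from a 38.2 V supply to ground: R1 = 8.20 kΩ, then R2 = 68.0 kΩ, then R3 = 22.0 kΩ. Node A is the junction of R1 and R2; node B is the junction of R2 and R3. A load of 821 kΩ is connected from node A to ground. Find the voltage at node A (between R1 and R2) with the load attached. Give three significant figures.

Below node A the series string R2+R3 = 90.00 kΩ sits in parallel with the 821 kΩ load: 81.11 kΩ.
V_A = 38.2 × 81.11/(8.20 + 81.11) = 34.7 V.

V ≈ 34.7 V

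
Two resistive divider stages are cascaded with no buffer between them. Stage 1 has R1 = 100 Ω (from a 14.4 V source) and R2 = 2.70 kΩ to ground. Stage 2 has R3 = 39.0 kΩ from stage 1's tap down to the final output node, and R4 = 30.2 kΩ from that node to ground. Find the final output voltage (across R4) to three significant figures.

Stage 2 presents R3+R4 = 69200 Ω as a load on stage 1's tap.
Stage 1's lower leg becomes R2‖(R3+R4) = 2599 Ω, so V_mid = 14.4 × 2599/2699 = 13.87 V.
Stage 2 is itself unloaded: V_out = V_mid × R4/(R3+R4) = 13.87 × 30200/69200 = 6.05 V.

V_out ≈ 6.05 V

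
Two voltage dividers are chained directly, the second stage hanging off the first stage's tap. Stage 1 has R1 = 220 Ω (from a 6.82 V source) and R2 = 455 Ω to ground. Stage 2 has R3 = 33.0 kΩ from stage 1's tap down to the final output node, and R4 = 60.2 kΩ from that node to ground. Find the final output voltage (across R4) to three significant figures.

Stage 2 presents R3+R4 = 93200 Ω as a load on stage 1's tap.
Stage 1's lower leg becomes R2‖(R3+R4) = 452.8 Ω, so V_mid = 6.82 × 452.8/672.8 = 4.590 V.
Stage 2 is itself unloaded: V_out = V_mid × R4/(R3+R4) = 4.590 × 60200/93200 = 2.96 V.

V_out ≈ 2.96 V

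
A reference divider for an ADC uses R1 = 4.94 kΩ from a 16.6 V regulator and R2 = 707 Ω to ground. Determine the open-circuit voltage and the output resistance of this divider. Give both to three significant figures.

V_th is the open-circuit tap voltage: 16.6 × 707/(4940 + 707) = 2.08 V.
With the supply zeroed, R1 and R2 appear in parallel from the tap: R_th = R1‖R2 = (4940 × 707)/5647 = 618 Ω.

V_th = 2.08 V, R_th = 618 Ω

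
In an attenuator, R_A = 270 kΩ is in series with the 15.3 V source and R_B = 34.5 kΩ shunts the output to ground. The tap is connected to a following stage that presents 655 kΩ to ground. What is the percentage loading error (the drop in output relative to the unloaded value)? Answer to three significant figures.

4.46 %

The divider's output (Thévenin) resistance is R_A‖R_B = 30.59 kΩ.
Fractional drop under load = R_th/(R_th + R_L) = 30.59 / (30.59 + 655) = 0.04462.
So the output falls by 4.46 %.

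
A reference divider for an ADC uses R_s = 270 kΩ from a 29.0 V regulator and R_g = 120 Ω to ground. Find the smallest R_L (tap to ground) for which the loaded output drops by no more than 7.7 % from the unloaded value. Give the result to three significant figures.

Output resistance R_th = R_s‖R_g = (270000 × 120)/270100 = 119.9 Ω.
The fractional drop is R_th/(R_th + R_L); requiring this ≤ 0.0770 gives R_L ≥ R_th(1/0.0770 − 1) = 119.9 × 11.99 = 1.44 kΩ.

R_L(min) ≈ 1.44 kΩ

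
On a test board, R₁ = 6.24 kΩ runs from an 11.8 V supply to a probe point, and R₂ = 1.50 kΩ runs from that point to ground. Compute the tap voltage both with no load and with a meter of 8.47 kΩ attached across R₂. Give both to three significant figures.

Unloaded: 2.29 V; loaded: 2.00 V

Open-circuit: V = 11.8 × 1.50/(6.24 + 1.50) = 2.29 V.
With the load, R₂ becomes R₂‖R_L = 1.274 kΩ, so V = 11.8 × 1.274/7.514 = 2.00 V.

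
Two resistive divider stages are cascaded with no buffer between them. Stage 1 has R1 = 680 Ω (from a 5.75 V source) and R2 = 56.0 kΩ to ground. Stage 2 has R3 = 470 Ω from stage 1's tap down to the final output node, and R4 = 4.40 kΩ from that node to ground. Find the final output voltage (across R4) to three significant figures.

Stage 2 presents R3+R4 = 4870 Ω as a load on stage 1's tap.
Stage 1's lower leg becomes R2‖(R3+R4) = 4480 Ω, so V_mid = 5.75 × 4480/5160 = 4.992 V.
Stage 2 is itself unloaded: V_out = V_mid × R4/(R3+R4) = 4.992 × 4400/4870 = 4.51 V.

V_out ≈ 4.51 V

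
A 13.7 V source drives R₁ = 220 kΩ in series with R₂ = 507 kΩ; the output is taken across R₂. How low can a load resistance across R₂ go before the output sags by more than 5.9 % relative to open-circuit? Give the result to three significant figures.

R_L(min) ≈ 2.45 MΩ

Output resistance R_th = R₁‖R₂ = (220 × 507)/727.0 = 153.4 kΩ.
The fractional drop is R_th/(R_th + R_L); requiring this ≤ 0.0590 gives R_L ≥ R_th(1/0.0590 − 1) = 153.4 × 15.95 = 2.45 MΩ.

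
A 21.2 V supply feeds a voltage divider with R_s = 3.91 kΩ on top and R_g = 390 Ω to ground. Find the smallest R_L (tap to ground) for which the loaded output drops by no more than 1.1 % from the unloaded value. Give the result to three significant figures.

R_L(min) ≈ 31.9 kΩ

Output resistance R_th = R_s‖R_g = (3910 × 390)/4300 = 354.6 Ω.
The fractional drop is R_th/(R_th + R_L); requiring this ≤ 0.0110 gives R_L ≥ R_th(1/0.0110 − 1) = 354.6 × 89.91 = 31.9 kΩ.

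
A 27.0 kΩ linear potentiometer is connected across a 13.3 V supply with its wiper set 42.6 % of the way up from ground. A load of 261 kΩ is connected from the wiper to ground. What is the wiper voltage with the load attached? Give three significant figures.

V ≈ 5.53 V

The wiper splits the pot into (1−α)R = 15.50 kΩ above and αR = 11.50 kΩ below.
Lower section ‖ load = 11.02 kΩ.
V_wiper = 13.3 × 11.02/(15.50 + 11.02) = 5.53 V.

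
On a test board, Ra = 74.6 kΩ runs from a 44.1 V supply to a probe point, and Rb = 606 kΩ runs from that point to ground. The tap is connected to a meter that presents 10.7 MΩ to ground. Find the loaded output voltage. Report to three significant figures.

The load sits in parallel with Rb: Rb‖R_L = (606 × 10700) / (606 + 10700) = 573.5 kΩ.
V_out = 44.1 × 573.5 / (74.6 + 573.5) = 44.1 × 573.5/648.1 = 39.0 V.
(Unloaded it would have been 39.3 V.)

V_out ≈ 39.0 V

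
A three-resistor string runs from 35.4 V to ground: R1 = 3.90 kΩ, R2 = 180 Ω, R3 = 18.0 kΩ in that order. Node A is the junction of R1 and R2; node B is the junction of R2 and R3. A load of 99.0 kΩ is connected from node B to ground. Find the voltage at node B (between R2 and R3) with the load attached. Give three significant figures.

V ≈ 27.9 V

At node B, R3 is in parallel with the load: R3‖R_L = 15230 Ω.
Below node A the resistance is R2 + (R3‖R_L) = 15410 Ω, so V_A = 35.4 × 15410/19310 = 28.25 V.
Then V_B = V_A × (R3‖R_L)/(R2 + R3‖R_L) = 28.25 × 15230/15410 = 27.9 V.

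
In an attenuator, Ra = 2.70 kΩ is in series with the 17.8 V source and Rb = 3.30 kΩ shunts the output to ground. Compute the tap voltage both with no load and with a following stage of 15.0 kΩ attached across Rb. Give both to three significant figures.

Unloaded: 9.79 V; loaded: 8.91 V

Open-circuit: V = 17.8 × 3.30/(2.70 + 3.30) = 9.79 V.
With the load, Rb becomes Rb‖R_L = 2.705 kΩ, so V = 17.8 × 2.705/5.405 = 8.91 V.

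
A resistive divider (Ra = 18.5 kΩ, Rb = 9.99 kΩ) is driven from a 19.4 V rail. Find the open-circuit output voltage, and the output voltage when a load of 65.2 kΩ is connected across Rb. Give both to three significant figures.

Unloaded: 6.80 V; loaded: 6.19 V

Open-circuit: V = 19.4 × 9.99/(18.5 + 9.99) = 6.80 V.
With the load, Rb becomes Rb‖R_L = 8.663 kΩ, so V = 19.4 × 8.663/27.16 = 6.19 V.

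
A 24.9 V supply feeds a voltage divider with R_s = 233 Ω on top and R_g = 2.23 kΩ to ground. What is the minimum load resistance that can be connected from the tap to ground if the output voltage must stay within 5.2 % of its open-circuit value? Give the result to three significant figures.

Output resistance R_th = R_s‖R_g = (233 × 2230)/2463 = 211.0 Ω.
The fractional drop is R_th/(R_th + R_L); requiring this ≤ 0.0520 gives R_L ≥ R_th(1/0.0520 − 1) = 211.0 × 18.23 = 3.85 kΩ.

R_L(min) ≈ 3.85 kΩ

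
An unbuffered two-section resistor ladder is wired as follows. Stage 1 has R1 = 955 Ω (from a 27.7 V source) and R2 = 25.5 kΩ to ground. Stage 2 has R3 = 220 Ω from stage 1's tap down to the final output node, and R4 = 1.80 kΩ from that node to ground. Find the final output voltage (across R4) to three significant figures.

V_out ≈ 16.3 V

Stage 2 presents R3+R4 = 2020 Ω as a load on stage 1's tap.
Stage 1's lower leg becomes R2‖(R3+R4) = 1872 Ω, so V_mid = 27.7 × 1872/2827 = 18.34 V.
Stage 2 is itself unloaded: V_out = V_mid × R4/(R3+R4) = 18.34 × 1800/2020 = 16.3 V.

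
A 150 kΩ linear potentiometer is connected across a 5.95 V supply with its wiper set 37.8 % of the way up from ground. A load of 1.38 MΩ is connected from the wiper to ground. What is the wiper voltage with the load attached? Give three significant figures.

The wiper splits the pot into (1−α)R = 93.30 kΩ above and αR = 56.70 kΩ below.
Lower section ‖ load = 54.46 kΩ.
V_wiper = 5.95 × 54.46/(93.30 + 54.46) = 2.19 V.

V ≈ 2.19 V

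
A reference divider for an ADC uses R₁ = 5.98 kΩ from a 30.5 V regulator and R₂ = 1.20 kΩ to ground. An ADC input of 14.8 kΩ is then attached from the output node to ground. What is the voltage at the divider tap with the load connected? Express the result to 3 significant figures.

The load sits in parallel with R₂: R₂‖R_L = (1.20 × 14.8) / (1.20 + 14.8) = 1.110 kΩ.
V_out = 30.5 × 1.110 / (5.98 + 1.110) = 30.5 × 1.110/7.090 = 4.78 V.
(Unloaded it would have been 5.10 V.)

V_out ≈ 4.78 V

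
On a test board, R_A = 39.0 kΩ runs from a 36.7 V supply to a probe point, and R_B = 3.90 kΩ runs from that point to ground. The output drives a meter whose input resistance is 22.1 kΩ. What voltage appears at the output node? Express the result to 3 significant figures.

The load sits in parallel with R_B: R_B‖R_L = (3.90 × 22.1) / (3.90 + 22.1) = 3.315 kΩ.
V_out = 36.7 × 3.315 / (39.0 + 3.315) = 36.7 × 3.315/42.31 = 2.88 V.

V_out ≈ 2.88 V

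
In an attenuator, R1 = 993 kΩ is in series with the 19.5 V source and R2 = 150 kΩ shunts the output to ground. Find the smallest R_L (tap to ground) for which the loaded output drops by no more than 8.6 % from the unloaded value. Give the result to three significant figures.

Output resistance R_th = R1‖R2 = (993 × 150)/1143 = 130.3 kΩ.
The fractional drop is R_th/(R_th + R_L); requiring this ≤ 0.0860 gives R_L ≥ R_th(1/0.0860 − 1) = 130.3 × 10.63 = 1.38 MΩ.

R_L(min) ≈ 1.38 MΩ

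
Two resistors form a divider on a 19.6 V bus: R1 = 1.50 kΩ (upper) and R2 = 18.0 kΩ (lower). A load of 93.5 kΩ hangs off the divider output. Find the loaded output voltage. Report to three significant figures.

The load sits in parallel with R2: R2‖R_L = (18.0 × 93.5) / (18.0 + 93.5) = 15.09 kΩ.
V_out = 19.6 × 15.09 / (1.50 + 15.09) = 19.6 × 15.09/16.59 = 17.8 V.

V_out ≈ 17.8 V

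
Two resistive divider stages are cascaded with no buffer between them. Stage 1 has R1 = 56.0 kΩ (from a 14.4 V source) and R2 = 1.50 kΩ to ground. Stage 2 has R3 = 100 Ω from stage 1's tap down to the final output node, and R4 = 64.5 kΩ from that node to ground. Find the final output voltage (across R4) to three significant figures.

Stage 2 presents R3+R4 = 64600 Ω as a load on stage 1's tap.
Stage 1's lower leg becomes R2‖(R3+R4) = 1466 Ω, so V_mid = 14.4 × 1466/57470 = 0.3673 V.
Stage 2 is itself unloaded: V_out = V_mid × R4/(R3+R4) = 0.3673 × 64500/64600 = 0.367 V.

V_out ≈ 0.367 V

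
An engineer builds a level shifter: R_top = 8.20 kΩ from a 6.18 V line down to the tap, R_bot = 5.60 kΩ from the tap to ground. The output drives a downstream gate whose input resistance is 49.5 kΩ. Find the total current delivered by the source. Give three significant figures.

R_bot‖R_L = 5.031 kΩ, so the source sees R_top + R_bot‖R_L = 13.23 kΩ.
I = 6.18 V / 13.23 kΩ = 0.467 mA.

I ≈ 0.467 mA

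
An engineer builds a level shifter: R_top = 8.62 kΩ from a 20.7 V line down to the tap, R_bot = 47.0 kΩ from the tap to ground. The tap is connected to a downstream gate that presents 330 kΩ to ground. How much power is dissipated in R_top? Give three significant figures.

P ≈ 1.49 mW

Total resistance from the source is R_top + (R_bot‖R_L) = 49.76 kΩ, so I = 20.7/49.76 kΩ = 0.4160 mA.
P = I²·R_top = (0.4160 mA)² × 8.62 kΩ = 1.49 mW.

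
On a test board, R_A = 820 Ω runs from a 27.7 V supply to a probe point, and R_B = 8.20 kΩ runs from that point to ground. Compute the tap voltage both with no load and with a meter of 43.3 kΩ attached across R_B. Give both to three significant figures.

Unloaded: 25.2 V; loaded: 24.8 V

Open-circuit: V = 27.7 × 8200/(820 + 8200) = 25.2 V.
With the load, R_B becomes R_B‖R_L = 6894 Ω, so V = 27.7 × 6894/7714 = 24.8 V.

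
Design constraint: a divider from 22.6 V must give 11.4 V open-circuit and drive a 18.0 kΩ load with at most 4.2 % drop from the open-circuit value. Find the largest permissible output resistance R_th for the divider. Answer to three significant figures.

R_th ≤ 789 Ω

Loading drop = R_th/(R_th + R_L) ≤ 0.0420, so R_th ≤ R_L · ε/(1−ε) = 18.0 kΩ × 0.0420/0.9580 = 789 Ω.
(Any R1, R2 with R2/(R1+R2) = 0.504 and R1‖R2 ≤ 789 Ω will meet the spec.)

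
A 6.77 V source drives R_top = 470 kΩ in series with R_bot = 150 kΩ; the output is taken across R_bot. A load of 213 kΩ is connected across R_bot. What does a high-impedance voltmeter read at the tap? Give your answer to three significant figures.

V_out ≈ 1.07 V

The load sits in parallel with R_bot: R_bot‖R_L = (150 × 213) / (150 + 213) = 88.02 kΩ.
V_out = 6.77 × 88.02 / (470 + 88.02) = 6.77 × 88.02/558.0 = 1.07 V.
(Unloaded it would have been 1.64 V.)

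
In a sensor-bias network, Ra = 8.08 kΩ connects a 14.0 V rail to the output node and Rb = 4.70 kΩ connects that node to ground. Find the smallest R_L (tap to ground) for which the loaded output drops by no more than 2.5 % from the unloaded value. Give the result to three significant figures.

R_L(min) ≈ 116 kΩ

Output resistance R_th = Ra‖Rb = (8.08 × 4.70)/12.78 = 2.972 kΩ.
The fractional drop is R_th/(R_th + R_L); requiring this ≤ 0.0250 gives R_L ≥ R_th(1/0.0250 − 1) = 2.972 × 39.00 = 116 kΩ.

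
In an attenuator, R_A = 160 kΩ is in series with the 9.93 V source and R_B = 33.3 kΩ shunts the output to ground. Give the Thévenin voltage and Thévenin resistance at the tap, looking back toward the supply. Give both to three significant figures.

V_th is the open-circuit tap voltage: 9.93 × 33.3/(160 + 33.3) = 1.71 V.
With the supply zeroed, R_A and R_B appear in parallel from the tap: R_th = R_A‖R_B = (160 × 33.3)/193.3 = 27.6 kΩ.

V_th = 1.71 V, R_th = 27.6 kΩ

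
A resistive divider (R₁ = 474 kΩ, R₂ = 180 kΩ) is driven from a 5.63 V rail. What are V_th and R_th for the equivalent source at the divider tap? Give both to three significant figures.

V_th is the open-circuit tap voltage: 5.63 × 180/(474 + 180) = 1.55 V.
With the supply zeroed, R₁ and R₂ appear in parallel from the tap: R_th = R₁‖R₂ = (474 × 180)/654.0 = 130 kΩ.

V_th = 1.55 V, R_th = 130 kΩ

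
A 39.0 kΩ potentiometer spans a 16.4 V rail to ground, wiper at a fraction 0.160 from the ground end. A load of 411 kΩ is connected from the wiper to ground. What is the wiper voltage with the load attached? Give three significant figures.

V ≈ 2.59 V

The wiper splits the pot into (1−α)R = 32.76 kΩ above and αR = 6.240 kΩ below.
Lower section ‖ load = 6.147 kΩ.
V_wiper = 16.4 × 6.147/(32.76 + 6.147) = 2.59 V.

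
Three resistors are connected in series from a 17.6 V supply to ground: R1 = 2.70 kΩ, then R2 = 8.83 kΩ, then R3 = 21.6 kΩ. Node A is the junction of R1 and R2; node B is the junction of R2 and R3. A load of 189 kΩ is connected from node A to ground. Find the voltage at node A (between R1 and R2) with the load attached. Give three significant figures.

Below node A the series string R2+R3 = 30.43 kΩ sits in parallel with the 189 kΩ load: 26.21 kΩ.
V_A = 17.6 × 26.21/(2.70 + 26.21) = 16.0 V.

V ≈ 16.0 V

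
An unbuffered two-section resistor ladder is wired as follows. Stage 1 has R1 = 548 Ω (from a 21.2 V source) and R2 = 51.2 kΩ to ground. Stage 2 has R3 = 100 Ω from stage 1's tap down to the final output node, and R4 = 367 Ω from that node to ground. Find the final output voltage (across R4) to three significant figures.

V_out ≈ 7.63 V

Stage 2 presents R3+R4 = 467.0 Ω as a load on stage 1's tap.
Stage 1's lower leg becomes R2‖(R3+R4) = 462.8 Ω, so V_mid = 21.2 × 462.8/1011 = 9.706 V.
Stage 2 is itself unloaded: V_out = V_mid × R4/(R3+R4) = 9.706 × 367/467.0 = 7.63 V.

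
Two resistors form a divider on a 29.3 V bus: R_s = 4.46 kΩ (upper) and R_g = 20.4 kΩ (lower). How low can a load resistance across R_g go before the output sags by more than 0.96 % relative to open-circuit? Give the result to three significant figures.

Output resistance R_th = R_s‖R_g = (4.46 × 20.4)/24.86 = 3.660 kΩ.
The fractional drop is R_th/(R_th + R_L); requiring this ≤ 0.00960 gives R_L ≥ R_th(1/0.00960 − 1) = 3.660 × 103.2 = 378 kΩ.

R_L(min) ≈ 378 kΩ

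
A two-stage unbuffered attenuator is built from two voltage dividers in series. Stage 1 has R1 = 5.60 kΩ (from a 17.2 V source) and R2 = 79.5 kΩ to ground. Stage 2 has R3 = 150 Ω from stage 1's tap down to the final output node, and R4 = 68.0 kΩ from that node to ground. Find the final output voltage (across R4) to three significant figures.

Stage 2 presents R3+R4 = 68150 Ω as a load on stage 1's tap.
Stage 1's lower leg becomes R2‖(R3+R4) = 36690 Ω, so V_mid = 17.2 × 36690/42290 = 14.92 V.
Stage 2 is itself unloaded: V_out = V_mid × R4/(R3+R4) = 14.92 × 68000/68150 = 14.9 V.

V_out ≈ 14.9 V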